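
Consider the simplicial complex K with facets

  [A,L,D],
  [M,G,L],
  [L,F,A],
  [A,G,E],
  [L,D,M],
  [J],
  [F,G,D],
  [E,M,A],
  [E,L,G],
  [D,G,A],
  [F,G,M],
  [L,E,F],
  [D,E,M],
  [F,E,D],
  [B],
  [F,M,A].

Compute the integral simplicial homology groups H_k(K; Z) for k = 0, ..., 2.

Fix the vertex order A < B < D < E < F < G < J < L < M and write every simplex with vertices in increasing order. Then dim K = 2 and the simplices of K are:

  0-simplices (9): A, B, D, E, F, G, J, L, M
  1-simplices (21): AD, AE, AF, AG, AL, AM, DE, DF, DG, DL, DM, EF, EG, EL, EM, FG, FL, FM, GL, GM, LM
  2-simplices (14): ADG, ADL, AEG, AEM, AFL, AFM, DEF, DEM, DFG, DLM, EFL, EGL, FGM, GLM

Hence C_0 ≅ Z^9, C_1 ≅ Z^21, C_2 ≅ Z^14.

The boundary map ∂_1: C_1 → C_0 is given by ∂[p,q] = [q] − [p].
As a 9×21 matrix over Z this has rank 6, with invariant factors (1,1,1,1,1,1).

The boundary map ∂_2: C_2 → C_1 maps a triangle to the signed sum of its edges. For instance
  ∂EGL = GL − EL + EG,
  ∂AEM = EM − AM + AE.
The 21×14 boundary matrix has rank 13 and Smith normal form diag(1,1,1,1,1,1,1,1,1,1,1,1,1).

Now H_k = ker ∂_k / im ∂_{k+1}, so:

  H_0: rank C_0 − rank ∂_1 = 9 − 6 = 3, and the invariant factors of ∂_1 are all 1, so H_0 ≅ Z^3.
  H_1: rank ker ∂_1 − rank ∂_2 = (21 − 6) − 13 = 2, and the invariant factors of ∂_2 are all 1, so H_1 ≅ Z^2.
  H_2: rank ker ∂_2 − rank ∂_3 = (14 − 13) − 0 = 1, and there is no ∂_3, so H_2 ≅ Z.

H_0 = Z^3,  H_1 = Z^2,  H_2 = Z.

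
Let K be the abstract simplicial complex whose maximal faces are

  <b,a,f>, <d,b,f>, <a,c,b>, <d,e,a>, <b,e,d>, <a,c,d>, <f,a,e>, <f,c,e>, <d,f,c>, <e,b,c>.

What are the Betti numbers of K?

Take the total order a < b < c < d < e < f on the vertex set. Then K (dimension 2) consists of the simplices:

  0-simplices (6): a, b, c, d, e, f
  1-simplices (15): ab, ac, ad, ae, af, bc, bd, be, bf, cd, ce, cf, de, df, ef
  2-simplices (10): abc, abf, acd, ade, aef, bce, bde, bdf, cdf, cef

Hence C_0 ≅ Z^6, C_1 ≅ Z^15, C_2 ≅ Z^10.

Boundary ∂_1: C_1 → C_0 sends each edge [p,q] (with p < q) to q − p.
The resulting 6×15 matrix has rank 5, and its Smith normal form has invariant factors (1,1,1,1,1).

Boundary ∂_2: C_2 → C_1 acts by ∂[p,q,r] = [q,r] − [p,r] + [p,q]. For instance
  ∂abc = bc − ac + ab,
  ∂bce = ce − be + bc.
The resulting 15×10 matrix has rank 10, and its Smith normal form has invariant factors (1,1,1,1,1,1,1,1,1,2).

Now H_k = ker ∂_k / im ∂_{k+1}, so:

  H_0: rank C_0 − rank ∂_1 = 6 − 5 = 1, and the invariant factors of ∂_1 are all 1, so H_0 = Z.
  H_1: rank ker ∂_1 − rank ∂_2 = (15 − 5) − 10 = 0, and ∂_2 has invariant factor 2 > 1, so H_1 = Z_2.
  H_2: rank ker ∂_2 − rank ∂_3 = (10 − 10) − 0 = 0, and there is no ∂_3, so H_2 = 0.

(K is a triangulation of the real projective plane RP^2.)

Hence the Betti numbers are b_0 = 1, b_1 = 0, b_2 = 0.

b_0 = 1, b_1 = 0, b_2 = 0.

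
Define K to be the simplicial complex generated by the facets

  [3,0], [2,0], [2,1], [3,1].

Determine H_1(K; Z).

H_1 ≅ Z.

K has 4 vertices, 4 edges.
rank ∂_1 = 3, rank ∂_2 = 0 ⇒ b_1 = 4 − 3 − 0 = 1. So H_1 ≅ Z.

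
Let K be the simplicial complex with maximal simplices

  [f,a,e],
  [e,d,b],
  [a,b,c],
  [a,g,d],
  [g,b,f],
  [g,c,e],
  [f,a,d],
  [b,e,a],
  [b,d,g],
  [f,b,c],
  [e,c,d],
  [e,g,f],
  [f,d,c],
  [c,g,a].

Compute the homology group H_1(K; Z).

Take the total order a < b < c < d < e < f < g on the vertex set. Then K (dimension 2) consists of the simplices:

  0-simplices (7): a, b, c, d, e, f, g
  1-simplices (21): ab, ac, ad, ae, af, ag, bc, bd, be, bf, bg, cd, ce, cf, cg, de, df, dg, ef, eg, fg
  2-simplices (14): abc, abe, acg, adf, adg, aef, bcf, bde, bdg, bfg, cde, cdf, ceg, efg

so the chain groups are C_0 ≅ Z^7, C_1 ≅ Z^21, C_2 ≅ Z^14.

Boundary ∂_1: C_1 → C_0 maps an edge to its endpoints' difference, ∂[p,q] = q − p.
As a 7×21 matrix over Z this has rank 6, with invariant factors (1,1,1,1,1,1).

∂_2: C_2 → C_1 acts by ∂[p,q,r] = [q,r] − [p,r] + [p,q]. For instance
  ∂cdf = df − cf + cd,
  ∂efg = fg − eg + ef.
The 21×14 boundary matrix has rank 13 and Smith normal form diag(1,1,1,1,1,1,1,1,1,1,1,1,1).

From H_k ≅ ker(∂_k) / im(∂_{k+1}) we obtain:

  H_1: rank ker ∂_1 − rank ∂_2 = (21 − 6) − 13 = 2, and the invariant factors of ∂_2 are all 1, so H_1 ≅ Z^2.

H_1 = Z^2.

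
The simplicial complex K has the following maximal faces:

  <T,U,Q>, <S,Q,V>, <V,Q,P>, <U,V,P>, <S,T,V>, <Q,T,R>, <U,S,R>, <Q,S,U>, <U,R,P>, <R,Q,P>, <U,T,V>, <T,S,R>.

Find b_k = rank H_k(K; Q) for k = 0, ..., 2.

Take the total order P < Q < R < S < T < U < V on the vertex set. Then K (dimension 2) consists of the simplices:

  0-simplices (7): P, Q, R, S, T, U, V
  1-simplices (18): PQ, PR, PU, PV, QR, QS, QT, QU, QV, RS, RT, RU, ST, SU, SV, TU, TV, UV
  2-simplices (12): PQR, PQV, PRU, PUV, QRT, QSU, QSV, QTU, RST, RSU, STV, TUV

so the chain groups are C_0 ≅ Z^7, C_1 ≅ Z^18, C_2 ≅ Z^12.

Boundary ∂_1: C_1 → C_0 maps an edge to its endpoints' difference, ∂[p,q] = q − p. For instance
  ∂QU = U − Q.
This gives a 7×18 integer matrix of rank 6; reducing to Smith normal form yields diagonal entries (1,1,1,1,1,1).

The boundary map ∂_2: C_2 → C_1 maps a triangle to the signed sum of its edges. For instance
  ∂QSV = SV − QV + QS,
  ∂PQV = QV − PV + PQ.
This gives a 18×12 integer matrix of rank 12; reducing to Smith normal form yields diagonal entries (1,1,1,1,1,1,1,1,1,1,1,2).

Reading off H_k = ker ∂_k / im ∂_{k+1}:

  H_0: rank C_0 − rank ∂_1 = 7 − 6 = 1, and the invariant factors of ∂_1 are all 1, so H_0 ≅ Z.
  H_1: rank ker ∂_1 − rank ∂_2 = (18 − 6) − 12 = 0, and ∂_2 has invariant factor 2 > 1, so H_1 ≅ Z/2.
  H_2: rank ker ∂_2 − rank ∂_3 = (12 − 12) − 0 = 0, and there is no ∂_3, so H_2 ≅ 0.

(K is a triangulation of the real projective plane RP^2.)

Hence the Betti numbers are b_0 = 1, b_1 = 0, b_2 = 0.

b_0 = 1, b_1 = 0, b_2 = 0.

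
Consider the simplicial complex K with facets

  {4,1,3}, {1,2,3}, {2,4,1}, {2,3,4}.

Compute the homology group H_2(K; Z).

H_2 = Z.

Order the vertices as 1 < 2 < 3 < 4. Listing each simplex with vertices in this order, K has dimension 2 with simplices:

  0-simplices (4): [1], [2], [3], [4]
  1-simplices (6): [1,2], [1,3], [1,4], [2,3], [2,4], [3,4]
  2-simplices (4): [1,2,3], [1,2,4], [1,3,4], [2,3,4]

giving chain groups C_0 ≅ Z^4, C_1 ≅ Z^6, C_2 ≅ Z^4.

Boundary ∂_1: C_1 → C_0 sends each edge [p,q] (with p < q) to q − p. For instance
  ∂[2,3] = [3] − [2].
As a 4×6 matrix over Z this has rank 3, with invariant factors (1,1,1).

Boundary ∂_2: C_2 → C_1 maps a triangle to the signed sum of its edges. For instance
  ∂[1,2,3] = [2,3] − [1,3] + [1,2],
  ∂[1,2,4] = [2,4] − [1,4] + [1,2].
The 6×4 boundary matrix has rank 3 and Smith normal form diag(1,1,1).

Now H_k = ker ∂_k / im ∂_{k+1}, so:

  H_2: rank ker ∂_2 − rank ∂_3 = (4 − 3) − 0 = 1, and there is no ∂_3, so H_2 ≅ Z.

(K is a triangulation of the 2-sphere S^2.)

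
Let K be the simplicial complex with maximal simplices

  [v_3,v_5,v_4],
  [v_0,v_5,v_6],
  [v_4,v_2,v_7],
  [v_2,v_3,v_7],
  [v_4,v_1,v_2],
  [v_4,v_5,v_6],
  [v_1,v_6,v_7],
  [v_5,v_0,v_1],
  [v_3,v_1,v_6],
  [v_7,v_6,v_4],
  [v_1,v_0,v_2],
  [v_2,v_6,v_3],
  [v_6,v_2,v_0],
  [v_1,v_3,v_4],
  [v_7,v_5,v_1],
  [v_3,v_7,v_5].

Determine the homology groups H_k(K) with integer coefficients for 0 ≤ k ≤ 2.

Order the vertices as v_0 < v_1 < v_2 < v_3 < v_4 < v_5 < v_6 < v_7. Listing each simplex with vertices in this order, K has dimension 2 with simplices:

  0-simplices (8): [v_0], [v_1], [v_2], [v_3], [v_4], [v_5], [v_6], [v_7]
  1-simplices (24): (24 of them)
  2-simplices (16): (16 of them)

giving chain groups C_0 ≅ Z^8, C_1 ≅ Z^24, C_2 ≅ Z^16.

Boundary ∂_1: C_1 → C_0 is given by ∂[p,q] = [q] − [p]. For instance
  ∂[v_4,v_7] = [v_7] − [v_4].
The resulting 8×24 matrix has rank 7, and its Smith normal form has invariant factors (1,1,1,1,1,1,1).

Boundary ∂_2: C_2 → C_1 maps a triangle to the signed sum of its edges. For instance
  ∂[v_0,v_5,v_6] = [v_5,v_6] − [v_0,v_6] + [v_0,v_5],
  ∂[v_3,v_4,v_5] = [v_4,v_5] − [v_3,v_5] + [v_3,v_4].
The 24×16 boundary matrix has rank 15 and Smith normal form diag(1,1,1,1,1,1,1,1,1,1,1,1,1,1,1).

Reading off H_k = ker ∂_k / im ∂_{k+1}:

  H_0: rank C_0 − rank ∂_1 = 8 − 7 = 1, and the invariant factors of ∂_1 are all 1, so H_0 ≅ Z.
  H_1: rank ker ∂_1 − rank ∂_2 = (24 − 7) − 15 = 2, and the invariant factors of ∂_2 are all 1, so H_1 ≅ Z^2.
  H_2: rank ker ∂_2 − rank ∂_3 = (16 − 15) − 0 = 1, and there is no ∂_3, so H_2 ≅ Z.

(K is a triangulation of the torus T^2.)

H_0 ≅ Z,  H_1 ≅ Z^2,  H_2 ≅ Z.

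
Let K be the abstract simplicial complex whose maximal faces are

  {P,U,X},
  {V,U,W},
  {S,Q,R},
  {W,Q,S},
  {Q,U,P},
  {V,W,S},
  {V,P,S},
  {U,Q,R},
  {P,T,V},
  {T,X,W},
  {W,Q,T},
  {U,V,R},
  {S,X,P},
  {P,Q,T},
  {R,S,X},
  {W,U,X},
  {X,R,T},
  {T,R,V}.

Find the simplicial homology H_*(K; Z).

Fix the vertex order P < Q < R < S < T < U < V < W < X and write every simplex with vertices in increasing order. Then dim K = 2 and the simplices of K are:

  0-simplices (9): P, Q, R, S, T, U, V, W, X
  1-simplices (27): PQ, PS, PT, PU, PV, PX, QR, QS, QT, QU, QW, RS, RT, RU, RV, RX, SV, SW, SX, TV, TW, TX, UV, UW, UX, VW, WX
  2-simplices (18): PQT, PQU, PSV, PSX, PTV, PUX, QRS, QRU, QSW, QTW, RSX, RTV, RTX, RUV, SVW, TWX, UVW, UWX

so the chain groups are C_0 ≅ Z^9, C_1 ≅ Z^27, C_2 ≅ Z^18.

Boundary ∂_1: C_1 → C_0 sends each edge [p,q] (with p < q) to q − p.
The resulting 9×27 matrix has rank 8, and its Smith normal form has invariant factors (1,1,1,1,1,1,1,1).

∂_2: C_2 → C_1 sends each 2-simplex [p,q,r] to [q,r] − [p,r] + [p,q]. For instance
  ∂RTX = TX − RX + RT,
  ∂UVW = VW − UW + UV.
The 27×18 boundary matrix has rank 17 and Smith normal form diag(1,1,1,1,1,1,1,1,1,1,1,1,1,1,1,1,1).

From H_k ≅ ker(∂_k) / im(∂_{k+1}) we obtain:

  H_0: rank C_0 − rank ∂_1 = 9 − 8 = 1, and the invariant factors of ∂_1 are all 1, so H_0 = Z.
  H_1: rank ker ∂_1 − rank ∂_2 = (27 − 8) − 17 = 2, and the invariant factors of ∂_2 are all 1, so H_1 = Z^2.
  H_2: rank ker ∂_2 − rank ∂_3 = (18 − 17) − 0 = 1, and there is no ∂_3, so H_2 = Z.

(K is a triangulation of the torus T^2.)

H_0 ≅ Z,  H_1 ≅ Z^2,  H_2 ≅ Z.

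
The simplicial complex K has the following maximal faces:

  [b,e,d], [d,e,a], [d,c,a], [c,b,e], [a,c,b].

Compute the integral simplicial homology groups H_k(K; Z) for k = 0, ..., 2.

H_0 ≅ Z,  H_1 ≅ Z,  H_2 = 0.

K has 5 vertices, 10 edges, 5 triangles.
rank ∂_0 = 0, rank ∂_1 = 4 ⇒ b_0 = 5 − 0 − 4 = 1; all invariant factors of ∂_1 are 1 so no torsion. So H_0 = Z.
rank ∂_1 = 4, rank ∂_2 = 5 ⇒ b_1 = 10 − 4 − 5 = 1; all invariant factors of ∂_2 are 1 so no torsion. So H_1 = Z.
rank ∂_2 = 5, rank ∂_3 = 0 ⇒ b_2 = 5 − 5 − 0 = 0. So H_2 = 0.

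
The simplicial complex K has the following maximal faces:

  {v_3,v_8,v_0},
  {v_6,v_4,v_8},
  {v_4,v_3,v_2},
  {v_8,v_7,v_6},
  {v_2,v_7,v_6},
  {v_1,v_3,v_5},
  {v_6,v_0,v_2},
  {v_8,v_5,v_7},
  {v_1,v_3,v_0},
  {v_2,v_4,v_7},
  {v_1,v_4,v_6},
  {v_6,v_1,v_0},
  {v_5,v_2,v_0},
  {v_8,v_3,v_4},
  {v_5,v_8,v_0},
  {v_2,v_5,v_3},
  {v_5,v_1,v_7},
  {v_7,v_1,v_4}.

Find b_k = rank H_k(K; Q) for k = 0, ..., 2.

Take the total order v_0 < v_1 < v_2 < v_3 < v_4 < v_5 < v_6 < v_7 < v_8 on the vertex set. Then K (dimension 2) consists of the simplices:

  0-simplices (9): [v_0], [v_1], [v_2], [v_3], [v_4], [v_5], [v_6], [v_7], [v_8]
  1-simplices (27): (27 of them)
  2-simplices (18): (18 of them)

Hence C_0 ≅ Z^9, C_1 ≅ Z^27, C_2 ≅ Z^18.

Boundary ∂_1: C_1 → C_0 is given by ∂[p,q] = [q] − [p]. For instance
  ∂[v_3,v_8] = [v_8] − [v_3].
As a 9×27 matrix over Z this has rank 8, with invariant factors (1,1,1,1,1,1,1,1).

∂_2: C_2 → C_1 acts by ∂[p,q,r] = [q,r] − [p,r] + [p,q]. For instance
  ∂[v_1,v_4,v_6] = [v_4,v_6] − [v_1,v_6] + [v_1,v_4],
  ∂[v_0,v_1,v_6] = [v_1,v_6] − [v_0,v_6] + [v_0,v_1].
This gives a 27×18 integer matrix of rank 18; reducing to Smith normal form yields diagonal entries (1,1,1,1,1,1,1,1,1,1,1,1,1,1,1,1,1,2).

From H_k ≅ ker(∂_k) / im(∂_{k+1}) we obtain:

  H_0: rank C_0 − rank ∂_1 = 9 − 8 = 1, and the invariant factors of ∂_1 are all 1, so H_0 = Z.
  H_1: rank ker ∂_1 − rank ∂_2 = (27 − 8) − 18 = 1, and ∂_2 has invariant factor 2 > 1, so H_1 = Z ⊕ Z/2Z.
  H_2: rank ker ∂_2 − rank ∂_3 = (18 − 18) − 0 = 0, and there is no ∂_3, so H_2 = 0.

Hence the Betti numbers are b_0 = 1, b_1 = 1, b_2 = 0.

b_0 = 1, b_1 = 1, b_2 = 0.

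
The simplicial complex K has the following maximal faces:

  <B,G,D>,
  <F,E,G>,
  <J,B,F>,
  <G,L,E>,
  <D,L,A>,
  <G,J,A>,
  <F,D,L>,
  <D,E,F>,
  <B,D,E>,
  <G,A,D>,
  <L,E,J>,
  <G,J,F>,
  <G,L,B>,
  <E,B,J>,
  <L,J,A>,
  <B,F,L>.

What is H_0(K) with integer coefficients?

Fix the vertex order A < B < D < E < F < G < J < L and write every simplex with vertices in increasing order. Then dim K = 2 and the simplices of K are:

  0-simplices (8): A, B, D, E, F, G, J, L
  1-simplices (24): AD, AG, AJ, AL, BD, BE, BF, BG, BJ, BL, DE, DF, DG, DL, EF, EG, EJ, EL, FG, FJ, FL, GJ, GL, JL
  2-simplices (16): ADG, ADL, AGJ, AJL, BDE, BDG, BEJ, BFJ, BFL, BGL, DEF, DFL, EFG, EGL, EJL, FGJ

so the chain groups are C_0 ≅ Z^8, C_1 ≅ Z^24, C_2 ≅ Z^16.

The boundary map ∂_1: C_1 → C_0 sends each edge [p,q] (with p < q) to q − p.
This gives a 8×24 integer matrix of rank 7; reducing to Smith normal form yields diagonal entries (1,1,1,1,1,1,1).

∂_2: C_2 → C_1 acts by ∂[p,q,r] = [q,r] − [p,r] + [p,q]. For instance
  ∂AJL = JL − AL + AJ,
  ∂EGL = GL − EL + EG.
This gives a 24×16 integer matrix of rank 15; reducing to Smith normal form yields diagonal entries (1,1,1,1,1,1,1,1,1,1,1,1,1,1,1).

Now H_k = ker ∂_k / im ∂_{k+1}, so:

  H_0: rank C_0 − rank ∂_1 = 8 − 7 = 1, and the invariant factors of ∂_1 are all 1, so H_0 ≅ Z.

H_0 = Z.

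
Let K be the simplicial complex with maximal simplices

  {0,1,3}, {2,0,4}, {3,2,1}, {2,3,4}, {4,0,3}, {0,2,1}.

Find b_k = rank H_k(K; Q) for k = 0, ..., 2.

We work with the vertex ordering 0 < 1 < 2 < 3 < 4. The simplices of K, each written with vertices in increasing order, are:

  0-simplices (5): [0], [1], [2], [3], [4]
  1-simplices (9): [0,1], [0,2], [0,3], [0,4], [1,2], [1,3], [2,3], [2,4], [3,4]
  2-simplices (6): [0,1,2], [0,1,3], [0,2,4], [0,3,4], [1,2,3], [2,3,4]

giving chain groups C_0 ≅ Z^5, C_1 ≅ Z^9, C_2 ≅ Z^6.

∂_1: C_1 → C_0 is given by ∂[p,q] = [q] − [p]. For instance
  ∂[2,4] = [4] − [2].
This gives a 5×9 integer matrix of rank 4; reducing to Smith normal form yields diagonal entries (1,1,1,1).

∂_2: C_2 → C_1 sends each 2-simplex [p,q,r] to [q,r] − [p,r] + [p,q]. For instance
  ∂[2,3,4] = [3,4] − [2,4] + [2,3],
  ∂[1,2,3] = [2,3] − [1,3] + [1,2].
This gives a 9×6 integer matrix of rank 5; reducing to Smith normal form yields diagonal entries (1,1,1,1,1).

From H_k ≅ ker(∂_k) / im(∂_{k+1}) we obtain:

  H_0: rank C_0 − rank ∂_1 = 5 − 4 = 1, and the invariant factors of ∂_1 are all 1, so H_0 = Z.
  H_1: rank ker ∂_1 − rank ∂_2 = (9 − 4) − 5 = 0, and the invariant factors of ∂_2 are all 1, so H_1 = 0.
  H_2: rank ker ∂_2 − rank ∂_3 = (6 − 5) − 0 = 1, and there is no ∂_3, so H_2 = Z.

As a check, the Euler characteristic is 5 − 9 + 6 = 2, which agrees with 1 − 0 + 1 = 2.

Hence the Betti numbers are b_0 = 1, b_1 = 0, b_2 = 1.

b_0 = 1, b_1 = 0, b_2 = 1.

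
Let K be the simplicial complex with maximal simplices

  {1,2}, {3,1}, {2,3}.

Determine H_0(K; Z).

Fix the vertex order 1 < 2 < 3 and write every simplex with vertices in increasing order. Then dim K = 1 and the simplices of K are:

  0-simplices (3): [1], [2], [3]
  1-simplices (3): [1,2], [1,3], [2,3]

Hence C_0 ≅ Z^3, C_1 ≅ Z^3.

∂_1: C_1 → C_0 maps an edge to its endpoints' difference, ∂[p,q] = q − p. For instance
  ∂[2,3] = [3] − [2].
This gives a 3×3 integer matrix of rank 2; reducing to Smith normal form yields diagonal entries (1,1).

From H_k ≅ ker(∂_k) / im(∂_{k+1}) we obtain:

  H_0: rank C_0 − rank ∂_1 = 3 − 2 = 1, and the invariant factors of ∂_1 are all 1, so H_0 ≅ Z.

H_0 ≅ Z.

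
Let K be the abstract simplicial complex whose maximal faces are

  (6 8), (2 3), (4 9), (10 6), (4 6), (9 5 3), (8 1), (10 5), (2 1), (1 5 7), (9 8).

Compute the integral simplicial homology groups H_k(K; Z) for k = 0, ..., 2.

Order the vertices as 1 < 2 < 3 < 4 < 5 < 6 < 7 < 8 < 9 < 10. Listing each simplex with vertices in this order, K has dimension 2 with simplices:

  0-simplices (10): [1], [2], [3], [4], [5], [6], [7], [8], [9], [10]
  1-simplices (15): [1,2], [1,5], [1,7], [1,8], [2,3], [3,5], [3,9], [4,6], [4,9], [5,7], [5,9], [5,10], [6,8], [6,10], [8,9]
  2-simplices (2): [1,5,7], [3,5,9]

so the chain groups are C_0 ≅ Z^10, C_1 ≅ Z^15, C_2 ≅ Z^2.

The boundary map ∂_1: C_1 → C_0 is given by ∂[p,q] = [q] − [p].
The resulting 10×15 matrix has rank 9, and its Smith normal form has invariant factors (1,1,1,1,1,1,1,1,1).

Boundary ∂_2: C_2 → C_1 maps a triangle to the signed sum of its edges. For instance
  ∂[1,5,7] = [5,7] − [1,7] + [1,5],
  ∂[3,5,9] = [5,9] − [3,9] + [3,5].
The resulting 15×2 matrix has rank 2, and its Smith normal form has invariant factors (1,1).

From H_k ≅ ker(∂_k) / im(∂_{k+1}) we obtain:

  H_0: rank C_0 − rank ∂_1 = 10 − 9 = 1, and the invariant factors of ∂_1 are all 1, so H_0 = Z.
  H_1: rank ker ∂_1 − rank ∂_2 = (15 − 9) − 2 = 4, and the invariant factors of ∂_2 are all 1, so H_1 = Z^4.
  H_2: rank ker ∂_2 − rank ∂_3 = (2 − 2) − 0 = 0, and there is no ∂_3, so H_2 = 0.

H_0 = Z,  H_1 = Z^4,  H_2 = 0.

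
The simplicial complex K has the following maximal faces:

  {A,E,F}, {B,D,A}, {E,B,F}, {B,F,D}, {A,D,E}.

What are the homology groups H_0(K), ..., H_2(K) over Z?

H_0 = Z,  H_1 = Z,  H_2 = 0.

K has 5 vertices, 10 edges, 5 triangles.
rank ∂_0 = 0, rank ∂_1 = 4 ⇒ b_0 = 5 − 0 − 4 = 1; all invariant factors of ∂_1 are 1 so no torsion. So H_0 ≅ Z.
rank ∂_1 = 4, rank ∂_2 = 5 ⇒ b_1 = 10 − 4 − 5 = 1; all invariant factors of ∂_2 are 1 so no torsion. So H_1 ≅ Z.
rank ∂_2 = 5, rank ∂_3 = 0 ⇒ b_2 = 5 − 5 − 0 = 0. So H_2 ≅ 0.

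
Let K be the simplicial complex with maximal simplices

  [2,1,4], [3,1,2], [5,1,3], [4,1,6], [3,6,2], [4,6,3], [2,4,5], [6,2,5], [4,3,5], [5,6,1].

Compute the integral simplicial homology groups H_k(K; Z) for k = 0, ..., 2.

H_0 = Z,  H_1 = Z/2Z,  H_2 = 0.

Order the vertices as 1 < 2 < 3 < 4 < 5 < 6. Listing each simplex with vertices in this order, K has dimension 2 with simplices:

  0-simplices (6): [1], [2], [3], [4], [5], [6]
  1-simplices (15): [1,2], [1,3], [1,4], [1,5], [1,6], [2,3], [2,4], [2,5], [2,6], [3,4], [3,5], [3,6], [4,5], [4,6], [5,6]
  2-simplices (10): [1,2,3], [1,2,4], [1,3,5], [1,4,6], [1,5,6], [2,3,6], [2,4,5], [2,5,6], [3,4,5], [3,4,6]

so the chain groups are C_0 ≅ Z^6, C_1 ≅ Z^15, C_2 ≅ Z^10.

∂_1: C_1 → C_0 maps an edge to its endpoints' difference, ∂[p,q] = q − p. For instance
  ∂[1,5] = [5] − [1].
The resulting 6×15 matrix has rank 5, and its Smith normal form has invariant factors (1,1,1,1,1).

The boundary map ∂_2: C_2 → C_1 acts by ∂[p,q,r] = [q,r] − [p,r] + [p,q]. For instance
  ∂[2,3,6] = [3,6] − [2,6] + [2,3],
  ∂[2,4,5] = [4,5] − [2,5] + [2,4].
The 15×10 boundary matrix has rank 10 and Smith normal form diag(1,1,1,1,1,1,1,1,1,2).

Computing H_k = (kernel of ∂_k) / (image of ∂_{k+1}):

  H_0: rank C_0 − rank ∂_1 = 6 − 5 = 1, and the invariant factors of ∂_1 are all 1, so H_0 ≅ Z.
  H_1: rank ker ∂_1 − rank ∂_2 = (15 − 5) − 10 = 0, and ∂_2 has invariant factor 2 > 1, so H_1 ≅ Z/2Z.
  H_2: rank ker ∂_2 − rank ∂_3 = (10 − 10) − 0 = 0, and there is no ∂_3, so H_2 ≅ 0.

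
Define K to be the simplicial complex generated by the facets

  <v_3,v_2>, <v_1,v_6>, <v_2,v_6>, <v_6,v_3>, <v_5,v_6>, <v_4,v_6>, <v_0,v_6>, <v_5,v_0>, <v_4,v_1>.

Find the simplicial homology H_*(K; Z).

H_0 = Z,  H_1 = Z^3.

We work with the vertex ordering v_0 < v_1 < v_2 < v_3 < v_4 < v_5 < v_6. The simplices of K, each written with vertices in increasing order, are:

  0-simplices (7): [v_0], [v_1], [v_2], [v_3], [v_4], [v_5], [v_6]
  1-simplices (9): [v_0,v_5], [v_0,v_6], [v_1,v_4], [v_1,v_6], [v_2,v_3], [v_2,v_6], [v_3,v_6], [v_4,v_6], [v_5,v_6]

Hence C_0 ≅ Z^7, C_1 ≅ Z^9.

Boundary ∂_1: C_1 → C_0 is given by ∂[p,q] = [q] − [p].
The 7×9 boundary matrix has rank 6 and Smith normal form diag(1,1,1,1,1,1).

From H_k ≅ ker(∂_k) / im(∂_{k+1}) we obtain:

  H_0: rank C_0 − rank ∂_1 = 7 − 6 = 1, and the invariant factors of ∂_1 are all 1, so H_0 = Z.
  H_1: rank ker ∂_1 − rank ∂_2 = (9 − 6) − 0 = 3, and there is no ∂_2, so H_1 = Z^3.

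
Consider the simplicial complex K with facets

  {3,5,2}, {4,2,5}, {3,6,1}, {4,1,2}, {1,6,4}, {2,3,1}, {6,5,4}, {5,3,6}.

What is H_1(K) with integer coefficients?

H_1 ≅ 0.

Order the vertices as 1 < 2 < 3 < 4 < 5 < 6. Listing each simplex with vertices in this order, K has dimension 2 with simplices:

  0-simplices (6): [1], [2], [3], [4], [5], [6]
  1-simplices (12): [1,2], [1,3], [1,4], [1,6], [2,3], [2,4], [2,5], [3,5], [3,6], [4,5], [4,6], [5,6]
  2-simplices (8): [1,2,3], [1,2,4], [1,3,6], [1,4,6], [2,3,5], [2,4,5], [3,5,6], [4,5,6]

Hence C_0 ≅ Z^6, C_1 ≅ Z^12, C_2 ≅ Z^8.

∂_1: C_1 → C_0 maps an edge to its endpoints' difference, ∂[p,q] = q − p. For instance
  ∂[1,2] = [2] − [1].
As a 6×12 matrix over Z this has rank 5, with invariant factors (1,1,1,1,1).

∂_2: C_2 → C_1 acts by ∂[p,q,r] = [q,r] − [p,r] + [p,q]. For instance
  ∂[3,5,6] = [5,6] − [3,6] + [3,5],
  ∂[2,3,5] = [3,5] − [2,5] + [2,3].
This gives a 12×8 integer matrix of rank 7; reducing to Smith normal form yields diagonal entries (1,1,1,1,1,1,1).

Computing H_k = (kernel of ∂_k) / (image of ∂_{k+1}):

  H_1: rank ker ∂_1 − rank ∂_2 = (12 − 5) − 7 = 0, and the invariant factors of ∂_2 are all 1, so H_1 = 0.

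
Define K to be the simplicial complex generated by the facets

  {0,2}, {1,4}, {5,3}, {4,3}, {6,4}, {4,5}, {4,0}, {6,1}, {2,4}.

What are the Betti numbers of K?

Take the total order 0 < 1 < 2 < 3 < 4 < 5 < 6 on the vertex set. Then K (dimension 1) consists of the simplices:

  0-simplices (7): [0], [1], [2], [3], [4], [5], [6]
  1-simplices (9): [0,2], [0,4], [1,4], [1,6], [2,4], [3,4], [3,5], [4,5], [4,6]

giving chain groups C_0 ≅ Z^7, C_1 ≅ Z^9.

∂_1: C_1 → C_0 sends each edge [p,q] (with p < q) to q − p. For instance
  ∂[4,5] = [5] − [4].
The 7×9 boundary matrix has rank 6 and Smith normal form diag(1,1,1,1,1,1).

Computing H_k = (kernel of ∂_k) / (image of ∂_{k+1}):

  H_0: rank C_0 − rank ∂_1 = 7 − 6 = 1, and the invariant factors of ∂_1 are all 1, so H_0 ≅ Z.
  H_1: rank ker ∂_1 − rank ∂_2 = (9 − 6) − 0 = 3, and there is no ∂_2, so H_1 ≅ Z^3.

Hence the Betti numbers are b_0 = 1, b_1 = 3.

b_0 = 1, b_1 = 3.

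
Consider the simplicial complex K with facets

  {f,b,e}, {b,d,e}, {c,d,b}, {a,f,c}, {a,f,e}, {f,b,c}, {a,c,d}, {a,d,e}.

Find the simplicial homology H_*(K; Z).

Take the total order a < b < c < d < e < f on the vertex set. Then K (dimension 2) consists of the simplices:

  0-simplices (6): a, b, c, d, e, f
  1-simplices (12): ac, ad, ae, af, bc, bd, be, bf, cd, cf, de, ef
  2-simplices (8): acd, acf, ade, aef, bcd, bcf, bde, bef

Hence C_0 ≅ Z^6, C_1 ≅ Z^12, C_2 ≅ Z^8.

The boundary map ∂_1: C_1 → C_0 sends each edge [p,q] (with p < q) to q − p.
The resulting 6×12 matrix has rank 5, and its Smith normal form has invariant factors (1,1,1,1,1).

∂_2: C_2 → C_1 maps a triangle to the signed sum of its edges. For instance
  ∂ade = de − ae + ad,
  ∂bcd = cd − bd + bc.
This gives a 12×8 integer matrix of rank 7; reducing to Smith normal form yields diagonal entries (1,1,1,1,1,1,1).

Now H_k = ker ∂_k / im ∂_{k+1}, so:

  H_0: rank C_0 − rank ∂_1 = 6 − 5 = 1, and the invariant factors of ∂_1 are all 1, so H_0 = Z.
  H_1: rank ker ∂_1 − rank ∂_2 = (12 − 5) − 7 = 0, and the invariant factors of ∂_2 are all 1, so H_1 = 0.
  H_2: rank ker ∂_2 − rank ∂_3 = (8 − 7) − 0 = 1, and there is no ∂_3, so H_2 = Z.

As a check, the Euler characteristic is 6 − 12 + 8 = 2, which agrees with 1 − 0 + 1 = 2.

H_0 = Z,  H_1 = 0,  H_2 = Z.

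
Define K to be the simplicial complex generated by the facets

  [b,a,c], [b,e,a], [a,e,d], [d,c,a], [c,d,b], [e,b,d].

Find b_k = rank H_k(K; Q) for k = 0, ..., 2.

Order the vertices as a < b < c < d < e. Listing each simplex with vertices in this order, K has dimension 2 with simplices:

  0-simplices (5): a, b, c, d, e
  1-simplices (9): ab, ac, ad, ae, bc, bd, be, cd, de
  2-simplices (6): abc, abe, acd, ade, bcd, bde

so the chain groups are C_0 ≅ Z^5, C_1 ≅ Z^9, C_2 ≅ Z^6.

Boundary ∂_1: C_1 → C_0 sends each edge [p,q] (with p < q) to q − p. For instance
  ∂ac = c − a.
The 5×9 boundary matrix has rank 4 and Smith normal form diag(1,1,1,1).

∂_2: C_2 → C_1 acts by ∂[p,q,r] = [q,r] − [p,r] + [p,q]. For instance
  ∂abe = be − ae + ab,
  ∂ade = de − ae + ad.
The resulting 9×6 matrix has rank 5, and its Smith normal form has invariant factors (1,1,1,1,1).

Now H_k = ker ∂_k / im ∂_{k+1}, so:

  H_0: rank C_0 − rank ∂_1 = 5 − 4 = 1, and the invariant factors of ∂_1 are all 1, so H_0 = Z.
  H_1: rank ker ∂_1 − rank ∂_2 = (9 − 4) − 5 = 0, and the invariant factors of ∂_2 are all 1, so H_1 = 0.
  H_2: rank ker ∂_2 − rank ∂_3 = (6 − 5) − 0 = 1, and there is no ∂_3, so H_2 = Z.

(K is a triangulation of the 2-sphere S^2.)

Hence the Betti numbers are b_0 = 1, b_1 = 0, b_2 = 1.

b_0 = 1, b_1 = 0, b_2 = 1.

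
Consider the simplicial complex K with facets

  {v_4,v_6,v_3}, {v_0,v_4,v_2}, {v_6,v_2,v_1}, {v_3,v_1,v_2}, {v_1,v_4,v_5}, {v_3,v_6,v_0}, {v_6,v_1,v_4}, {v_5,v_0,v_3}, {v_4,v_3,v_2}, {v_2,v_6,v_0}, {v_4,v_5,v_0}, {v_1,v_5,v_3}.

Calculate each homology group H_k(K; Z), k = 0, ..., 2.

H_0 ≅ Z,  H_1 ≅ Z/2,  H_2 = 0.

Order the vertices as v_0 < v_1 < v_2 < v_3 < v_4 < v_5 < v_6. Listing each simplex with vertices in this order, K has dimension 2 with simplices:

  0-simplices (7): [v_0], [v_1], [v_2], [v_3], [v_4], [v_5], [v_6]
  1-simplices (18): (18 of them)
  2-simplices (12): (12 of them)

giving chain groups C_0 ≅ Z^7, C_1 ≅ Z^18, C_2 ≅ Z^12.

∂_1: C_1 → C_0 sends each edge [p,q] (with p < q) to q − p. For instance
  ∂[v_4,v_6] = [v_6] − [v_4].
This gives a 7×18 integer matrix of rank 6; reducing to Smith normal form yields diagonal entries (1,1,1,1,1,1).

The boundary map ∂_2: C_2 → C_1 maps a triangle to the signed sum of its edges. For instance
  ∂[v_0,v_3,v_6] = [v_3,v_6] − [v_0,v_6] + [v_0,v_3],
  ∂[v_1,v_3,v_5] = [v_3,v_5] − [v_1,v_5] + [v_1,v_3].
The 18×12 boundary matrix has rank 12 and Smith normal form diag(1,1,1,1,1,1,1,1,1,1,1,2).

Computing H_k = (kernel of ∂_k) / (image of ∂_{k+1}):

  H_0: rank C_0 − rank ∂_1 = 7 − 6 = 1, and the invariant factors of ∂_1 are all 1, so H_0 = Z.
  H_1: rank ker ∂_1 − rank ∂_2 = (18 − 6) − 12 = 0, and ∂_2 has invariant factor 2 > 1, so H_1 = Z/2.
  H_2: rank ker ∂_2 − rank ∂_3 = (12 − 12) − 0 = 0, and there is no ∂_3, so H_2 = 0.

(K is a triangulation of the real projective plane RP^2.)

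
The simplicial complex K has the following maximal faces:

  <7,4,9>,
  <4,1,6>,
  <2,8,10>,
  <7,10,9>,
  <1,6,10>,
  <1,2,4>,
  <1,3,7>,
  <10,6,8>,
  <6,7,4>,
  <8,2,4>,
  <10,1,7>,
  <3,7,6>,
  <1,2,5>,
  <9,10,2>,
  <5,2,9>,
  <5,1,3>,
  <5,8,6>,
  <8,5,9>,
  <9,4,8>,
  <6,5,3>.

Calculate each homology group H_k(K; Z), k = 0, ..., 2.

Fix the vertex order 1 < 2 < 3 < 4 < 5 < 6 < 7 < 8 < 9 < 10 and write every simplex with vertices in increasing order. Then dim K = 2 and the simplices of K are:

  0-simplices (10): [1], [2], [3], [4], [5], [6], [7], [8], [9], [10]
  1-simplices (30): (30 of them)
  2-simplices (20): (20 of them)

giving chain groups C_0 ≅ Z^10, C_1 ≅ Z^30, C_2 ≅ Z^20.

Boundary ∂_1: C_1 → C_0 maps an edge to its endpoints' difference, ∂[p,q] = q − p. For instance
  ∂[8,10] = [10] − [8].
The 10×30 boundary matrix has rank 9 and Smith normal form diag(1,1,1,1,1,1,1,1,1).

∂_2: C_2 → C_1 maps a triangle to the signed sum of its edges. For instance
  ∂[1,2,4] = [2,4] − [1,4] + [1,2],
  ∂[2,9,10] = [9,10] − [2,10] + [2,9].
The resulting 30×20 matrix has rank 20, and its Smith normal form has invariant factors (1,1,1,1,1,1,1,1,1,1,1,1,1,1,1,1,1,1,1,2).

Computing H_k = (kernel of ∂_k) / (image of ∂_{k+1}):

  H_0: rank C_0 − rank ∂_1 = 10 − 9 = 1, and the invariant factors of ∂_1 are all 1, so H_0 = Z.
  H_1: rank ker ∂_1 − rank ∂_2 = (30 − 9) − 20 = 1, and ∂_2 has invariant factor 2 > 1, so H_1 = Z × Z/2.
  H_2: rank ker ∂_2 − rank ∂_3 = (20 − 20) − 0 = 0, and there is no ∂_3, so H_2 = 0.

H_0 ≅ Z,  H_1 ≅ Z × Z/2,  H_2 = 0.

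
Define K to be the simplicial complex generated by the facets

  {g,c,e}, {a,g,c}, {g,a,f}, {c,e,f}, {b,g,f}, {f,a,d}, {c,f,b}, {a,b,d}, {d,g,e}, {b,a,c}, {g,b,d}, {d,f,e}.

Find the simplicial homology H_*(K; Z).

H_0 = Z,  H_1 = Z_2,  H_2 = 0.

Fix the vertex order a < b < c < d < e < f < g and write every simplex with vertices in increasing order. Then dim K = 2 and the simplices of K are:

  0-simplices (7): a, b, c, d, e, f, g
  1-simplices (18): ab, ac, ad, af, ag, bc, bd, bf, bg, ce, cf, cg, de, df, dg, ef, eg, fg
  2-simplices (12): abc, abd, acg, adf, afg, bcf, bdg, bfg, cef, ceg, def, deg

giving chain groups C_0 ≅ Z^7, C_1 ≅ Z^18, C_2 ≅ Z^12.

Boundary ∂_1: C_1 → C_0 is given by ∂[p,q] = [q] − [p].
The 7×18 boundary matrix has rank 6 and Smith normal form diag(1,1,1,1,1,1).

∂_2: C_2 → C_1 sends each 2-simplex [p,q,r] to [q,r] − [p,r] + [p,q]. For instance
  ∂bfg = fg − bg + bf,
  ∂ceg = eg − cg + ce.
This gives a 18×12 integer matrix of rank 12; reducing to Smith normal form yields diagonal entries (1,1,1,1,1,1,1,1,1,1,1,2).

From H_k ≅ ker(∂_k) / im(∂_{k+1}) we obtain:

  H_0: rank C_0 − rank ∂_1 = 7 − 6 = 1, and the invariant factors of ∂_1 are all 1, so H_0 = Z.
  H_1: rank ker ∂_1 − rank ∂_2 = (18 − 6) − 12 = 0, and ∂_2 has invariant factor 2 > 1, so H_1 = Z_2.
  H_2: rank ker ∂_2 − rank ∂_3 = (12 − 12) − 0 = 0, and there is no ∂_3, so H_2 = 0.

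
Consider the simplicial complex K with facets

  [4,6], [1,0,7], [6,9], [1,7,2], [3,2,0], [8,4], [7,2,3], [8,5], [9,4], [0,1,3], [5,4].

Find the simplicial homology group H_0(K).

H_0 = Z^2.

Take the total order 0 < 1 < 2 < 3 < 4 < 5 < 6 < 7 < 8 < 9 on the vertex set. Then K (dimension 2) consists of the simplices:

  0-simplices (10): [0], [1], [2], [3], [4], [5], [6], [7], [8], [9]
  1-simplices (16): [0,1], [0,2], [0,3], [0,7], [1,2], [1,3], [1,7], [2,3], [2,7], [3,7], [4,5], [4,6], [4,8], [4,9], [5,8], [6,9]
  2-simplices (5): [0,1,3], [0,1,7], [0,2,3], [1,2,7], [2,3,7]

giving chain groups C_0 ≅ Z^10, C_1 ≅ Z^16, C_2 ≅ Z^5.

Boundary ∂_1: C_1 → C_0 sends each edge [p,q] (with p < q) to q − p. For instance
  ∂[4,6] = [6] − [4].
As a 10×16 matrix over Z this has rank 8, with invariant factors (1,1,1,1,1,1,1,1).

Boundary ∂_2: C_2 → C_1 sends each 2-simplex [p,q,r] to [q,r] − [p,r] + [p,q]. For instance
  ∂[0,1,3] = [1,3] − [0,3] + [0,1],
  ∂[1,2,7] = [2,7] − [1,7] + [1,2].
This gives a 16×5 integer matrix of rank 5; reducing to Smith normal form yields diagonal entries (1,1,1,1,1).

Reading off H_k = ker ∂_k / im ∂_{k+1}:

  H_0: rank C_0 − rank ∂_1 = 10 − 8 = 2, and the invariant factors of ∂_1 are all 1, so H_0 = Z^2.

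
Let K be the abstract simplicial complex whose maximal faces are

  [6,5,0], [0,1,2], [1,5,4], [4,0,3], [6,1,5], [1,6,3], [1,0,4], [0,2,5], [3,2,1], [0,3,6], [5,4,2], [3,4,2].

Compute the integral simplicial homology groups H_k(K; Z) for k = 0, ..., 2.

H_0 ≅ Z,  H_1 ≅ Z/2Z,  H_2 = 0.

Order the vertices as 0 < 1 < 2 < 3 < 4 < 5 < 6. Listing each simplex with vertices in this order, K has dimension 2 with simplices:

  0-simplices (7): [0], [1], [2], [3], [4], [5], [6]
  1-simplices (18): [0,1], [0,2], [0,3], [0,4], [0,5], [0,6], [1,2], [1,3], [1,4], [1,5], [1,6], [2,3], [2,4], [2,5], [3,4], [3,6], [4,5], [5,6]
  2-simplices (12): [0,1,2], [0,1,4], [0,2,5], [0,3,4], [0,3,6], [0,5,6], [1,2,3], [1,3,6], [1,4,5], [1,5,6], [2,3,4], [2,4,5]

giving chain groups C_0 ≅ Z^7, C_1 ≅ Z^18, C_2 ≅ Z^12.

∂_1: C_1 → C_0 is given by ∂[p,q] = [q] − [p]. For instance
  ∂[0,2] = [2] − [0].
The resulting 7×18 matrix has rank 6, and its Smith normal form has invariant factors (1,1,1,1,1,1).

Boundary ∂_2: C_2 → C_1 sends each 2-simplex [p,q,r] to [q,r] − [p,r] + [p,q]. For instance
  ∂[0,5,6] = [5,6] − [0,6] + [0,5],
  ∂[1,3,6] = [3,6] − [1,6] + [1,3].
The resulting 18×12 matrix has rank 12, and its Smith normal form has invariant factors (1,1,1,1,1,1,1,1,1,1,1,2).

From H_k ≅ ker(∂_k) / im(∂_{k+1}) we obtain:

  H_0: rank C_0 − rank ∂_1 = 7 − 6 = 1, and the invariant factors of ∂_1 are all 1, so H_0 = Z.
  H_1: rank ker ∂_1 − rank ∂_2 = (18 − 6) − 12 = 0, and ∂_2 has invariant factor 2 > 1, so H_1 = Z/2Z.
  H_2: rank ker ∂_2 − rank ∂_3 = (12 − 12) − 0 = 0, and there is no ∂_3, so H_2 = 0.

As a check, the Euler characteristic is 7 − 18 + 12 = 1, which agrees with 1 − 0 + 0 = 1.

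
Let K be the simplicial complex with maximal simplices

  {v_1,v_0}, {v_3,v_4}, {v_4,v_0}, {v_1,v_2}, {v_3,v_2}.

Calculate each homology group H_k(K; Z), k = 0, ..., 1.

H_0 ≅ Z,  H_1 ≅ Z.

We work with the vertex ordering v_0 < v_1 < v_2 < v_3 < v_4. The simplices of K, each written with vertices in increasing order, are:

  0-simplices (5): [v_0], [v_1], [v_2], [v_3], [v_4]
  1-simplices (5): [v_0,v_1], [v_0,v_4], [v_1,v_2], [v_2,v_3], [v_3,v_4]

Hence C_0 ≅ Z^5, C_1 ≅ Z^5.

Boundary ∂_1: C_1 → C_0 maps an edge to its endpoints' difference, ∂[p,q] = q − p. For instance
  ∂[v_1,v_2] = [v_2] − [v_1].
As a 5×5 matrix over Z this has rank 4, with invariant factors (1,1,1,1).

Now H_k = ker ∂_k / im ∂_{k+1}, so:

  H_0: rank C_0 − rank ∂_1 = 5 − 4 = 1, and the invariant factors of ∂_1 are all 1, so H_0 = Z.
  H_1: rank ker ∂_1 − rank ∂_2 = (5 − 4) − 0 = 1, and there is no ∂_2, so H_1 = Z.

As a check, the Euler characteristic is 5 − 5 = 0, which agrees with 1 − 1 = 0.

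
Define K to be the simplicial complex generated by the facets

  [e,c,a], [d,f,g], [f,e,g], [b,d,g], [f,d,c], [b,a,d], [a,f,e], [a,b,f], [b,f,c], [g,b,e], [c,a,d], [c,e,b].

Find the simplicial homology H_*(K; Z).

H_0 = Z,  H_1 = Z/2,  H_2 = 0.

Fix the vertex order a < b < c < d < e < f < g and write every simplex with vertices in increasing order. Then dim K = 2 and the simplices of K are:

  0-simplices (7): a, b, c, d, e, f, g
  1-simplices (18): ab, ac, ad, ae, af, bc, bd, be, bf, bg, cd, ce, cf, df, dg, ef, eg, fg
  2-simplices (12): abd, abf, acd, ace, aef, bce, bcf, bdg, beg, cdf, dfg, efg

giving chain groups C_0 ≅ Z^7, C_1 ≅ Z^18, C_2 ≅ Z^12.

∂_1: C_1 → C_0 sends each edge [p,q] (with p < q) to q − p. For instance
  ∂ad = d − a.
The resulting 7×18 matrix has rank 6, and its Smith normal form has invariant factors (1,1,1,1,1,1).

Boundary ∂_2: C_2 → C_1 acts by ∂[p,q,r] = [q,r] − [p,r] + [p,q]. For instance
  ∂abd = bd − ad + ab,
  ∂dfg = fg − dg + df.
This gives a 18×12 integer matrix of rank 12; reducing to Smith normal form yields diagonal entries (1,1,1,1,1,1,1,1,1,1,1,2).

Computing H_k = (kernel of ∂_k) / (image of ∂_{k+1}):

  H_0: rank C_0 − rank ∂_1 = 7 − 6 = 1, and the invariant factors of ∂_1 are all 1, so H_0 ≅ Z.
  H_1: rank ker ∂_1 − rank ∂_2 = (18 − 6) − 12 = 0, and ∂_2 has invariant factor 2 > 1, so H_1 ≅ Z/2.
  H_2: rank ker ∂_2 − rank ∂_3 = (12 − 12) − 0 = 0, and there is no ∂_3, so H_2 ≅ 0.

As a check, the Euler characteristic is 7 − 18 + 12 = 1, which agrees with 1 − 0 + 0 = 1.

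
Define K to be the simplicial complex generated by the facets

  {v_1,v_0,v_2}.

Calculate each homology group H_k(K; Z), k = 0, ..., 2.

H_0 ≅ Z,  H_1 = 0,  H_2 = 0.

Order the vertices as v_0 < v_1 < v_2. Listing each simplex with vertices in this order, K has dimension 2 with simplices:

  0-simplices (3): [v_0], [v_1], [v_2]
  1-simplices (3): [v_0,v_1], [v_0,v_2], [v_1,v_2]
  2-simplices (1): [v_0,v_1,v_2]

giving chain groups C_0 ≅ Z^3, C_1 ≅ Z^3, C_2 ≅ Z^1.

∂_1: C_1 → C_0 maps an edge to its endpoints' difference, ∂[p,q] = q − p. For instance
  ∂[v_0,v_1] = [v_1] − [v_0].
The resulting 3×3 matrix has rank 2, and its Smith normal form has invariant factors (1,1).

Boundary ∂_2: C_2 → C_1 acts by ∂[p,q,r] = [q,r] − [p,r] + [p,q]. For instance
  ∂[v_0,v_1,v_2] = [v_1,v_2] − [v_0,v_2] + [v_0,v_1].
This gives a 3×1 integer matrix of rank 1; reducing to Smith normal form yields diagonal entries (1).

From H_k ≅ ker(∂_k) / im(∂_{k+1}) we obtain:

  H_0: rank C_0 − rank ∂_1 = 3 − 2 = 1, and the invariant factors of ∂_1 are all 1, so H_0 ≅ Z.
  H_1: rank ker ∂_1 − rank ∂_2 = (3 − 2) − 1 = 0, and the invariant factors of ∂_2 are all 1, so H_1 ≅ 0.
  H_2: rank ker ∂_2 − rank ∂_3 = (1 − 1) − 0 = 0, and there is no ∂_3, so H_2 ≅ 0.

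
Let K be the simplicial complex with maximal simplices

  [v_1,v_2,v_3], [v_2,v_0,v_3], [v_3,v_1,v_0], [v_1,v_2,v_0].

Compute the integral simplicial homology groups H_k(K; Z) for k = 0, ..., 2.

Take the total order v_0 < v_1 < v_2 < v_3 on the vertex set. Then K (dimension 2) consists of the simplices:

  0-simplices (4): [v_0], [v_1], [v_2], [v_3]
  1-simplices (6): [v_0,v_1], [v_0,v_2], [v_0,v_3], [v_1,v_2], [v_1,v_3], [v_2,v_3]
  2-simplices (4): [v_0,v_1,v_2], [v_0,v_1,v_3], [v_0,v_2,v_3], [v_1,v_2,v_3]

giving chain groups C_0 ≅ Z^4, C_1 ≅ Z^6, C_2 ≅ Z^4.

Boundary ∂_1: C_1 → C_0 maps an edge to its endpoints' difference, ∂[p,q] = q − p. For instance
  ∂[v_0,v_2] = [v_2] − [v_0].
This gives a 4×6 integer matrix of rank 3; reducing to Smith normal form yields diagonal entries (1,1,1).

The boundary map ∂_2: C_2 → C_1 maps a triangle to the signed sum of its edges. For instance
  ∂[v_0,v_2,v_3] = [v_2,v_3] − [v_0,v_3] + [v_0,v_2],
  ∂[v_0,v_1,v_3] = [v_1,v_3] − [v_0,v_3] + [v_0,v_1].
This gives a 6×4 integer matrix of rank 3; reducing to Smith normal form yields diagonal entries (1,1,1).

Reading off H_k = ker ∂_k / im ∂_{k+1}:

  H_0: rank C_0 − rank ∂_1 = 4 − 3 = 1, and the invariant factors of ∂_1 are all 1, so H_0 = Z.
  H_1: rank ker ∂_1 − rank ∂_2 = (6 − 3) − 3 = 0, and the invariant factors of ∂_2 are all 1, so H_1 = 0.
  H_2: rank ker ∂_2 − rank ∂_3 = (4 − 3) − 0 = 1, and there is no ∂_3, so H_2 = Z.

As a check, the Euler characteristic is 4 − 6 + 4 = 2, which agrees with 1 − 0 + 1 = 2.
(K is a triangulation of the 2-sphere S^2.)

H_0 = Z,  H_1 = 0,  H_2 = Z.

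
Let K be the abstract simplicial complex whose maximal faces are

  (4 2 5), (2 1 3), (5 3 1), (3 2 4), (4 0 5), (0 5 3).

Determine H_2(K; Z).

We work with the vertex ordering 0 < 1 < 2 < 3 < 4 < 5. The simplices of K, each written with vertices in increasing order, are:

  0-simplices (6): [0], [1], [2], [3], [4], [5]
  1-simplices (12): [0,3], [0,4], [0,5], [1,2], [1,3], [1,5], [2,3], [2,4], [2,5], [3,4], [3,5], [4,5]
  2-simplices (6): [0,3,5], [0,4,5], [1,2,3], [1,3,5], [2,3,4], [2,4,5]

Hence C_0 ≅ Z^6, C_1 ≅ Z^12, C_2 ≅ Z^6.

Boundary ∂_1: C_1 → C_0 is given by ∂[p,q] = [q] − [p].
The 6×12 boundary matrix has rank 5 and Smith normal form diag(1,1,1,1,1).

The boundary map ∂_2: C_2 → C_1 acts by ∂[p,q,r] = [q,r] − [p,r] + [p,q]. For instance
  ∂[2,4,5] = [4,5] − [2,5] + [2,4],
  ∂[1,3,5] = [3,5] − [1,5] + [1,3].
As a 12×6 matrix over Z this has rank 6, with invariant factors (1,1,1,1,1,1).

Reading off H_k = ker ∂_k / im ∂_{k+1}:

  H_2: rank ker ∂_2 − rank ∂_3 = (6 − 6) − 0 = 0, and there is no ∂_3, so H_2 = 0.

(K is a triangulation of the cylinder S^1 x I.)

H_2 ≅ 0.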